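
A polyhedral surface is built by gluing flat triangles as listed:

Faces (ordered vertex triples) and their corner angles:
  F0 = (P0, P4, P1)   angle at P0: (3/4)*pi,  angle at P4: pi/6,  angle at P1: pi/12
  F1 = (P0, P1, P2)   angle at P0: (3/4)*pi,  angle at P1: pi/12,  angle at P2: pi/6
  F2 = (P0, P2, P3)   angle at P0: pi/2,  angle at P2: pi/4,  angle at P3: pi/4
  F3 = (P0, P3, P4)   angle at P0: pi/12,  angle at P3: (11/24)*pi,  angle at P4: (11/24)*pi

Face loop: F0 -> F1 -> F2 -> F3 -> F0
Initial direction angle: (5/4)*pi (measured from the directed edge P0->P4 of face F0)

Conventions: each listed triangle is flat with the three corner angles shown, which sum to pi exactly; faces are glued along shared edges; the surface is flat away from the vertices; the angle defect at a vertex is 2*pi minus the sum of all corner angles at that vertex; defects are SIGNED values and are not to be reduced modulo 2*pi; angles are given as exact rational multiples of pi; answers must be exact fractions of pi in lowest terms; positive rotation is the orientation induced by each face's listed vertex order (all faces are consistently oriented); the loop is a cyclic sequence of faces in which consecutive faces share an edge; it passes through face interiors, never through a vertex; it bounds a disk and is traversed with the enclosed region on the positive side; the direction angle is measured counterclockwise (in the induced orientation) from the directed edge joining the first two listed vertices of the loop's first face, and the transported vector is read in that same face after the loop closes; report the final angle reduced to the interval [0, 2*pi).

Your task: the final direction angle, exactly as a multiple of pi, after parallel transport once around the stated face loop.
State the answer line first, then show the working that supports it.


Answer: final direction angle = (7/6)*pi

enclosed vertex P0: corner angles sum to (25/12)*pi, defect = 2*pi - (25/12)*pi = -pi/12
the rotation equals the total enclosed defect, so the final angle is initial + defects (mod 2*pi)
final angle = (5/4)*pi - pi/12 = (7/6)*pi (mod 2*pi)


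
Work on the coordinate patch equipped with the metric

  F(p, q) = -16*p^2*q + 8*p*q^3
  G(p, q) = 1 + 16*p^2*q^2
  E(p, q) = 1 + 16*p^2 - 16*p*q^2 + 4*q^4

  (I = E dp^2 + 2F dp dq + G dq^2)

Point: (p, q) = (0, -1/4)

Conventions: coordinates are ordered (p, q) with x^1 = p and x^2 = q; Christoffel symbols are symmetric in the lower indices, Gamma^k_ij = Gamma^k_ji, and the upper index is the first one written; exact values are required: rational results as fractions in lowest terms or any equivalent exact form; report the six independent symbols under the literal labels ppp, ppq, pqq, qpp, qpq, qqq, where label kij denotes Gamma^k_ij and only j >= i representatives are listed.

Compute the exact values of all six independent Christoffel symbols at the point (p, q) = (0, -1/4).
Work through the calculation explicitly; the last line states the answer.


E = 65/64, F = 0, G = 1 at the point
E_p = -1, E_q = -1/4, F_p = -1/8, F_q = 0, G_p = 0, G_q = 0
EG - F^2 = 65/64;  g^inv = (64/65) * [[1, 0], [0, 65/64]]
first-kind symbols [ij,l] = (1/2)(d_i g_jl + d_j g_il - d_l g_ij): [pp,p] = E_p/2 = -1/2, [pp,q] = F_p - E_q/2 = 0, [pq,p] = E_q/2 = -1/8, [pq,q] = G_p/2 = 0, [qq,p] = F_q - G_p/2 = 0, [qq,q] = G_q/2 = 0
Gamma^p_ij = (G*[ij,p] - F*[ij,q])/(EG - F^2), Gamma^q_ij = (E*[ij,q] - F*[ij,p])/(EG - F^2)

Answer: Gamma_ppp = -32/65, Gamma_ppq = -8/65, Gamma_pqq = 0, Gamma_qpp = 0, Gamma_qpq = 0, Gamma_qqq = 0


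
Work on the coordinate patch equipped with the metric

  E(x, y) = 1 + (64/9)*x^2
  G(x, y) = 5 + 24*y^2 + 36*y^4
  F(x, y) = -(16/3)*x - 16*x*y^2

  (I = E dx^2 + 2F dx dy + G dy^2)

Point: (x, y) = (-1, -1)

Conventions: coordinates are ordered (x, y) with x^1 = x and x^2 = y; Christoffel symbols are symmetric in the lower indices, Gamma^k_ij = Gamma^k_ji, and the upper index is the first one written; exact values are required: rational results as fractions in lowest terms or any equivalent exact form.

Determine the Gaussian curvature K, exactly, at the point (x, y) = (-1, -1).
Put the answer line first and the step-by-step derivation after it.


Answer: K = 2592/421201

E = 73/9, F = 64/3, G = 65, EG - F^2 = 649/9 at the point
E_x = -128/9, E_y = 0, F_x = -64/3, F_y = -32, G_x = 0, G_y = -192
E_yy = 0, F_xy = 32, G_xx = 0
Brioschi: K = (det M1 - det M2) / (EG - F^2)^2 with the standard first/second-derivative matrices M1, M2.
M1 = [[-E_yy/2 + F_xy - G_xx/2, E_x/2, F_x - E_y/2], [F_y - G_x/2, E, F], [G_y/2, F, G]] = [[32, -64/9, -64/3], [-32, 73/9, 64/3], [-96, 64/3, 65]]; det M1 = 32
M2 = [[0, E_y/2, G_x/2], [E_y/2, E, F], [G_x/2, F, G]] = [[0, 0, 0], [0, 73/9, 64/3], [0, 64/3, 65]]; det M2 = 0
det M1 - det M2 = 32; K = 32 / (649/9)^2 = 2592/421201


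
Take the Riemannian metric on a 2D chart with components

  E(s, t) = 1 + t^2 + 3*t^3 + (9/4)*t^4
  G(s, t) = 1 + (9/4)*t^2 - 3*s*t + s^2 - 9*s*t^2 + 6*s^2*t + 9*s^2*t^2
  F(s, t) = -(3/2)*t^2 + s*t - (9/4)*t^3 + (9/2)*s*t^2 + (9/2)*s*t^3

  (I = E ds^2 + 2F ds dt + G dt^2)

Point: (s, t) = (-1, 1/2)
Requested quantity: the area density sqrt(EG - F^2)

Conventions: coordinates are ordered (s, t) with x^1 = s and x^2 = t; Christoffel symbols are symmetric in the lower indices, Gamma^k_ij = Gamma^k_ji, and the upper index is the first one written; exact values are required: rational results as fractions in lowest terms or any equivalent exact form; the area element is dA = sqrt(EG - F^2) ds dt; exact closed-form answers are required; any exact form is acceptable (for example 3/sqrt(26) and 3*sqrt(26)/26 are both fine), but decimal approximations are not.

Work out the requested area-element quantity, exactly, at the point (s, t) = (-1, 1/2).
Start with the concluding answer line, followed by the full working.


Answer: sqrt(EG - F^2) = sqrt(789)/8

E = 113/64, F = -91/32, G = 185/16; EG - F^2 = 789/64


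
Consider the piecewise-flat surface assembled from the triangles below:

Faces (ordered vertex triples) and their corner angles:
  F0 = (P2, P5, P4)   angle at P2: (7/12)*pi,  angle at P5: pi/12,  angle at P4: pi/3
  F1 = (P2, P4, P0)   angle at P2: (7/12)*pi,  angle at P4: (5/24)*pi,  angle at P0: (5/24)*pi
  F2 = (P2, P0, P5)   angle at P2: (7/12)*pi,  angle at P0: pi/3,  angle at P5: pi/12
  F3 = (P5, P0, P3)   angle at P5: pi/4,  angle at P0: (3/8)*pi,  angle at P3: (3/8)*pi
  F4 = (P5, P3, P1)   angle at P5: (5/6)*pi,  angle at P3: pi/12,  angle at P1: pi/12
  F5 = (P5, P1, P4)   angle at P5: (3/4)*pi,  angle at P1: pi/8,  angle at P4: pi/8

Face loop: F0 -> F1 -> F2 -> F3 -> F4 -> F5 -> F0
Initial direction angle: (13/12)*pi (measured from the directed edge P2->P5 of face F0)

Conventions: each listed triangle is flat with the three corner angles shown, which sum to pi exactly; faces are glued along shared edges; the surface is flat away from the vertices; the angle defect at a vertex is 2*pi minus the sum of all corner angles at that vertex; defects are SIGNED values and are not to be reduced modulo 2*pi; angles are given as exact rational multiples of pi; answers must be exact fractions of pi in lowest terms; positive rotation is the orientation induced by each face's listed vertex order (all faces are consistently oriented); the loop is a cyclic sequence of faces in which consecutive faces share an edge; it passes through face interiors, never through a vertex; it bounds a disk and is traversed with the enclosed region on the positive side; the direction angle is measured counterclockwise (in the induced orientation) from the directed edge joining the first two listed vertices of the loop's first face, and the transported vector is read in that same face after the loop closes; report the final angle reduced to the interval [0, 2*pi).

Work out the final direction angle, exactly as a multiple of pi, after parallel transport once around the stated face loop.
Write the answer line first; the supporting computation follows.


Answer: final direction angle = (4/3)*pi

enclosed vertex P2: corner angles sum to (7/4)*pi, defect = 2*pi - (7/4)*pi = pi/4
enclosed vertex P5: corner angles sum to 2*pi, defect = 2*pi - 2*pi = 0
the rotation equals the total enclosed defect, so the final angle is initial + defects (mod 2*pi)
final angle = (13/12)*pi + pi/4 = (4/3)*pi (mod 2*pi)


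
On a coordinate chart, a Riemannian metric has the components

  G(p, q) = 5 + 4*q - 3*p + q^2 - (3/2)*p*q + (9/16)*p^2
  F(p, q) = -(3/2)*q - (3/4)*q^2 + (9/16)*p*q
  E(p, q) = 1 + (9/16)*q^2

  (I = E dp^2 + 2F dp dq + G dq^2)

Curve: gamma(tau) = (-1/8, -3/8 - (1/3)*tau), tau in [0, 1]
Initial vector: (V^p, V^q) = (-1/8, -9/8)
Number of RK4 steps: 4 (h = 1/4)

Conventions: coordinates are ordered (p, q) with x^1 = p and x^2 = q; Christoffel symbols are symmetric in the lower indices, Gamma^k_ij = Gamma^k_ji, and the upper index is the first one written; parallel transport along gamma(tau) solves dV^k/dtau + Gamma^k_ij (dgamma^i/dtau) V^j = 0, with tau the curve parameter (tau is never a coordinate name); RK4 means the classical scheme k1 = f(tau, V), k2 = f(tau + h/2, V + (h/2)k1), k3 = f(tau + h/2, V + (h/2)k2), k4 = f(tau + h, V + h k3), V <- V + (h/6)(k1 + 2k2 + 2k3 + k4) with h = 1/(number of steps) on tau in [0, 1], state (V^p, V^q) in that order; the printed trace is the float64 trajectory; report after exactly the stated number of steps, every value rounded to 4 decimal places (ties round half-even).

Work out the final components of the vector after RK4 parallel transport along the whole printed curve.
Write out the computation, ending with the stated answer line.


gamma'(tau) = (0, -1/3); f(tau, V)^k = -Gamma^k_ij(gamma(tau)) gamma'^i(tau) V^j; h = 1/4; intermediate values shown to 6 dp
curve data and Christoffel symbols at the stage parameters:
  tau = 0.000000: gamma = (-0.125000, -0.375000), gamma' = (0.000000, -0.333333); Gamma_ppp = 0.000000, Gamma_ppq = -0.052300, Gamma_pqq = 0.069734, Gamma_qpp = 0.000000, Gamma_qpq = -0.319613, Gamma_qqq = 0.426150
  tau = 0.125000: gamma = (-0.125000, -0.416667), gamma' = (0.000000, -0.333333); Gamma_ppp = 0.000000, Gamma_ppq = -0.059938, Gamma_pqq = 0.079918, Gamma_qpp = 0.000000, Gamma_qpq = -0.321669, Gamma_qqq = 0.428893
  tau = 0.250000: gamma = (-0.125000, -0.458333), gamma' = (0.000000, -0.333333); Gamma_ppp = 0.000000, Gamma_ppq = -0.067975, Gamma_pqq = 0.090633, Gamma_qpp = 0.000000, Gamma_qpq = -0.323396, Gamma_qqq = 0.431195
  tau = 0.375000: gamma = (-0.125000, -0.500000), gamma' = (0.000000, -0.333333); Gamma_ppp = 0.000000, Gamma_ppq = -0.076413, Gamma_pqq = 0.101884, Gamma_qpp = 0.000000, Gamma_qpq = -0.324755, Gamma_qqq = 0.433006
  tau = 0.500000: gamma = (-0.125000, -0.541667), gamma' = (0.000000, -0.333333); Gamma_ppp = 0.000000, Gamma_ppq = -0.085251, Gamma_pqq = 0.113668, Gamma_qpp = 0.000000, Gamma_qpq = -0.325703, Gamma_qqq = 0.434270
  tau = 0.625000: gamma = (-0.125000, -0.583333), gamma' = (0.000000, -0.333333); Gamma_ppp = 0.000000, Gamma_ppq = -0.094485, Gamma_pqq = 0.125980, Gamma_qpp = 0.000000, Gamma_qpq = -0.326199, Gamma_qqq = 0.434932
  tau = 0.750000: gamma = (-0.125000, -0.625000), gamma' = (0.000000, -0.333333); Gamma_ppp = 0.000000, Gamma_ppq = -0.104106, Gamma_pqq = 0.138809, Gamma_qpp = 0.000000, Gamma_qpq = -0.326200, Gamma_qqq = 0.434933
  tau = 0.875000: gamma = (-0.125000, -0.666667), gamma' = (0.000000, -0.333333); Gamma_ppp = 0.000000, Gamma_ppq = -0.114101, Gamma_pqq = 0.152134, Gamma_qpp = 0.000000, Gamma_qpq = -0.325663, Gamma_qqq = 0.434217
  tau = 1.000000: gamma = (-0.125000, -0.708333), gamma' = (0.000000, -0.333333); Gamma_ppp = 0.000000, Gamma_ppq = -0.124449, Gamma_pqq = 0.165932, Gamma_qpp = 0.000000, Gamma_qpq = -0.324544, Gamma_qqq = 0.432726
step 0: V^p = -0.1250, V^q = -1.1250
step 1: k1 = (-0.023971, -0.146489), k2 = (-0.027900, -0.149728), k3 = (-0.027901, -0.149734), k4 = (-0.032128, -0.152852); V <- V + (h/6)(k1 + 2k2 + 2k3 + k4): V^p = -0.1320, V^q = -1.1624
step 2: k1 = (-0.032128, -0.152850), k2 = (-0.036662, -0.155815), k3 = (-0.036660, -0.155807), k4 = (-0.041508, -0.158583); V <- V + (h/6)(k1 + 2k2 + 2k3 + k4): V^p = -0.1412, V^q = -1.2014
step 3: k1 = (-0.041508, -0.158581), k2 = (-0.046673, -0.161132), k3 = (-0.046666, -0.161108), k4 = (-0.052147, -0.163394); V <- V + (h/6)(k1 + 2k2 + 2k3 + k4): V^p = -0.1528, V^q = -1.2416
step 4: k1 = (-0.052146, -0.163391), k2 = (-0.057940, -0.165370), k3 = (-0.057925, -0.165328), k4 = (-0.064021, -0.166957); V <- V + (h/6)(k1 + 2k2 + 2k3 + k4): V^p = -0.1673, V^q = -1.2830

Answer: V^p = -0.1673, V^q = -1.2830


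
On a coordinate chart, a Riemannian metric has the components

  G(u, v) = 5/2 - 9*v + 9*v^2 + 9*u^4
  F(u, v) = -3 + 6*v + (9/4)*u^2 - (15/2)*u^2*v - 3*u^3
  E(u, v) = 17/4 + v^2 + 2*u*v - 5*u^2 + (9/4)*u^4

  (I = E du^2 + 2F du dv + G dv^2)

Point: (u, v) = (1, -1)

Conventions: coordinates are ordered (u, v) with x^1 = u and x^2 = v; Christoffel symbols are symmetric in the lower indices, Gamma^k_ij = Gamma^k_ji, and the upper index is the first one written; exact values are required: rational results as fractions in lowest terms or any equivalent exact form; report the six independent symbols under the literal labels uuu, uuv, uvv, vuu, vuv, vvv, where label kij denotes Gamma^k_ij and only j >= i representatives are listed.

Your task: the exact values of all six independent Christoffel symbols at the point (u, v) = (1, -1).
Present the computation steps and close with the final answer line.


E = 1/2, F = -9/4, G = 59/2 at the point
E_u = -3, E_v = 0, F_u = 21/2, F_v = -3/2, G_u = 36, G_v = -27
EG - F^2 = 155/16;  g^inv = (16/155) * [[59/2, 9/4], [9/4, 1/2]]
first-kind symbols [ij,l] = (1/2)(d_i g_jl + d_j g_il - d_l g_ij): [uu,u] = E_u/2 = -3/2, [uu,v] = F_u - E_v/2 = 21/2, [uv,u] = E_v/2 = 0, [uv,v] = G_u/2 = 18, [vv,u] = F_v - G_u/2 = -39/2, [vv,v] = G_v/2 = -27/2
Gamma^u_ij = (G*[ij,u] - F*[ij,v])/(EG - F^2), Gamma^v_ij = (E*[ij,v] - F*[ij,u])/(EG - F^2)

Answer: Gamma_uuu = -66/31, Gamma_uuv = 648/155, Gamma_uvv = -1938/31, Gamma_vuu = 6/31, Gamma_vuv = 144/155, Gamma_vvv = -162/31


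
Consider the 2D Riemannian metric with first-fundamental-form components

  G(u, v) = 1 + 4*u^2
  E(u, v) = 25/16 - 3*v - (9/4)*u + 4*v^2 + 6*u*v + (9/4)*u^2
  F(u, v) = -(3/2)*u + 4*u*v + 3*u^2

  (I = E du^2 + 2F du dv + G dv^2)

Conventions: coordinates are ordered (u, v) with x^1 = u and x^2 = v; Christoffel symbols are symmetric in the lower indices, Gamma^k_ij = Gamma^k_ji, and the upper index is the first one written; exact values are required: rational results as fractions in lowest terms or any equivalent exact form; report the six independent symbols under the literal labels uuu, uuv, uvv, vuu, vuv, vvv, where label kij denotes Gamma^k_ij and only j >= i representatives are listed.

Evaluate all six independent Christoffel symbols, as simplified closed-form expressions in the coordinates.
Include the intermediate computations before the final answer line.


E = 25/16 - 3*v - (9/4)*u + 4*v^2 + 6*u*v + (9/4)*u^2; F = -(3/2)*u + 4*u*v + 3*u^2; G = 1 + 4*u^2
Gamma^k_ij = (1/2) g^{kl} (d_i g_jl + d_j g_il - d_l g_ij), with g^inv = (1/(EG-F^2)) [[G, -F], [-F, E]]
first partials: E_u = -9/4 + 6*v + (9/2)*u, E_v = -3 + 8*v + 6*u, F_u = -3/2 + 4*v + 6*u, F_v = 4*u, G_u = 8*u, G_v = 0
D = EG - F^2 = 25/16 - 3*v - (9/4)*u + 4*v^2 + 6*u*v + (25/4)*u^2
expanded: Gamma^u_uu = (G E_u - 2F F_u + F E_v)/(2D), Gamma^u_uv = (G E_v - F G_u)/(2D), Gamma^u_vv = (2G F_v - G G_u - F G_v)/(2D), Gamma^v_uu = (2E F_u - E E_v - F E_u)/(2D), Gamma^v_uv = (E G_u - F E_v)/(2D), Gamma^v_vv = (E G_v - 2F F_v + F G_u)/(2D); substitute and cancel common factors

Answer: Gamma_uuu = (36*u + 48*v - 18)/(100*u^2 + 96*u*v - 36*u + 64*v^2 - 48*v + 25), Gamma_uuv = (48*u + 64*v - 24)/(100*u^2 + 96*u*v - 36*u + 64*v^2 - 48*v + 25), Gamma_uvv = 0, Gamma_vuu = 48*u/(100*u^2 + 96*u*v - 36*u + 64*v^2 - 48*v + 25), Gamma_vuv = 64*u/(100*u^2 + 96*u*v - 36*u + 64*v^2 - 48*v + 25), Gamma_vvv = 0


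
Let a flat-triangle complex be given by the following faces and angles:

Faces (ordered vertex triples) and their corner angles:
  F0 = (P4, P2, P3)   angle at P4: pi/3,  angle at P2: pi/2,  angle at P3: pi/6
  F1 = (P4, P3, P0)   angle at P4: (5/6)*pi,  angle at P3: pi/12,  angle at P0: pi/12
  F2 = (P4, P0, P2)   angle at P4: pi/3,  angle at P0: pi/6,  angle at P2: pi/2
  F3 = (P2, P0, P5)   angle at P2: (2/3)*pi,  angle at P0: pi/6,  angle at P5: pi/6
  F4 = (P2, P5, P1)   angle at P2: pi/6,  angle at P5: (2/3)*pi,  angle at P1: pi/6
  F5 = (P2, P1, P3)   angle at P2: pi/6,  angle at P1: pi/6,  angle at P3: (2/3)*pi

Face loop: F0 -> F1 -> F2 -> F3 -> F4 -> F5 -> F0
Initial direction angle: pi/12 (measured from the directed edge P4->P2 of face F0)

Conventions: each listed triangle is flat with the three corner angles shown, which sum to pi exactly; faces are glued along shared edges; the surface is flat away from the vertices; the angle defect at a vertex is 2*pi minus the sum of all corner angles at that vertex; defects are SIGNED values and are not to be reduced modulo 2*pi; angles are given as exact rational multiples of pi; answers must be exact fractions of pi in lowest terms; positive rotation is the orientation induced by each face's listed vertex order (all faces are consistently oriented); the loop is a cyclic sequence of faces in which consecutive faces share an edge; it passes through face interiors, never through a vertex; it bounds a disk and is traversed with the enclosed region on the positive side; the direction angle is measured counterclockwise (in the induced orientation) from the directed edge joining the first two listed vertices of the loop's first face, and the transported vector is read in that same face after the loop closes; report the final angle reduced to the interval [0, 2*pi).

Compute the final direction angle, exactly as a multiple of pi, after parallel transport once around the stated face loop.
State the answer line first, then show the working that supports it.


Answer: final direction angle = (7/12)*pi

enclosed vertex P2: corner angles sum to 2*pi, defect = 2*pi - 2*pi = 0
enclosed vertex P4: corner angles sum to (3/2)*pi, defect = 2*pi - (3/2)*pi = pi/2
adding the enclosed defects to the starting angle (mod 2*pi, induced orientation) gives the holonomy
final angle = pi/12 + pi/2 = (7/12)*pi (mod 2*pi)


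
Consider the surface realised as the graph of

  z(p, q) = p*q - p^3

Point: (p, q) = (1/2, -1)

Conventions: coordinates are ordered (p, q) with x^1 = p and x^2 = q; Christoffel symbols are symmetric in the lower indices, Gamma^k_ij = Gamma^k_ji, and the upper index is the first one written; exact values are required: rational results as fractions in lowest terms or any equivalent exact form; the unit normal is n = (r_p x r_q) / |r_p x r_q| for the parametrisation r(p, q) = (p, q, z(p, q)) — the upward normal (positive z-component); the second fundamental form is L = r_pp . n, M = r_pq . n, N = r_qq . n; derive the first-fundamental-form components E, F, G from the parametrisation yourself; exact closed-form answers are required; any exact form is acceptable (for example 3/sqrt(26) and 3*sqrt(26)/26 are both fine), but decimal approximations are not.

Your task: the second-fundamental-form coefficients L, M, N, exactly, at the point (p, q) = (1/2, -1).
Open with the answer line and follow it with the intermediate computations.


Answer: L = -4*sqrt(69)/23, M = 4*sqrt(69)/69, N = 0

z_p = -7/4, z_q = 1/2, z_pp = -3, z_pq = 1, z_qq = 0
E = 65/16, F = -7/8, G = 5/4; answer radicand W^2 = 69/16
unnormalised second-form numerators: l = -3, m = 1, n = 0; L = l/sqrt(69/16), and similarly M = m/sqrt(W^2), N = n/sqrt(W^2)


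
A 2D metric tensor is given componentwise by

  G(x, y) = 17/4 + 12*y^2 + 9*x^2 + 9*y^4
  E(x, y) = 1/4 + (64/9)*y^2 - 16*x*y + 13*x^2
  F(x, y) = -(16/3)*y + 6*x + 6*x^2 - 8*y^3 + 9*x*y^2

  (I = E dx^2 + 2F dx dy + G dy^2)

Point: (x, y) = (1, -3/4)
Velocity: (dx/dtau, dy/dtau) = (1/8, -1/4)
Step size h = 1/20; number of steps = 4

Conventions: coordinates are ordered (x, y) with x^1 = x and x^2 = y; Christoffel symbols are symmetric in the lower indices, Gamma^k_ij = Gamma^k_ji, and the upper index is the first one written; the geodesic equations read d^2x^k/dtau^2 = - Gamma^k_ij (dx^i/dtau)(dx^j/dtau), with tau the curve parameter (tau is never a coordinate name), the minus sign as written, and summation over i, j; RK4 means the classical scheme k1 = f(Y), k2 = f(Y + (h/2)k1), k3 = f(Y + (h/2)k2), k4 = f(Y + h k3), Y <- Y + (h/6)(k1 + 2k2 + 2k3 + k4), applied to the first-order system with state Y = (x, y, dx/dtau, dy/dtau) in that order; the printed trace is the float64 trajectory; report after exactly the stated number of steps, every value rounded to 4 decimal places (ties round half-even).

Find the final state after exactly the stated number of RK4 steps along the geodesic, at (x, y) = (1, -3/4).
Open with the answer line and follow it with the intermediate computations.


Answer: x = 1.0272, y = -0.8014, dx/dtau = 0.1467, dy/dtau = -0.2638

f(Y) = (dx/dtau, dy/dtau, -Gamma^x_ij Y'^i Y'^j, -Gamma^y_ij Y'^i Y'^j) with the Gammas evaluated at the stage position; h = 0.050000; intermediate values shown to 6 dp
step 0: x = 1.0000, y = -0.7500, dx/dtau = 0.1250, dy/dtau = -0.2500
step 1:
  k1: at (x, y) = (1.000000, -0.750000), (dx/dtau, dy/dtau) = (0.125000, -0.250000); Gamma_xxx = -6.403677, Gamma_xxy = -7.377696, Gamma_xyy = -7.578633, Gamma_yxx = 8.442253, Gamma_yxy = 8.284983, Gamma_yyy = 7.379710; k1 = (0.125000, -0.250000, 0.112616, -0.075331)
  k2: at (x, y) = (1.003125, -0.756250), (dx/dtau, dy/dtau) = (0.127815, -0.251883); Gamma_xxx = -6.435431, Gamma_xxy = -7.407764, Gamma_xyy = -7.619590, Gamma_yxx = 8.463889, Gamma_yxy = 8.311158, Gamma_yyy = 7.417576; k2 = (0.127815, -0.251883, 0.111581, -0.073734)
  k3: at (x, y) = (1.003195, -0.756297), (dx/dtau, dy/dtau) = (0.127790, -0.251843); Gamma_xxx = -6.434996, Gamma_xxy = -7.407252, Gamma_xyy = -7.619141, Gamma_yxx = 8.463363, Gamma_yxy = 8.310626, Gamma_yyy = 7.417136; k3 = (0.127790, -0.251843, 0.111555, -0.073720)
  k4: at (x, y) = (1.006389, -0.762592), (dx/dtau, dy/dtau) = (0.130578, -0.253686); Gamma_xxx = -6.467073, Gamma_xxy = -7.437820, Gamma_xyy = -7.660780, Gamma_yxx = 8.485062, Gamma_yxy = 8.337091, Gamma_yyy = 7.455524; k4 = (0.130578, -0.253686, 0.110522, -0.072142)
  Y <- Y + (h/6)(k1 + 2k2 + 2k3 + k4): x = 1.0064, y = -0.7626, dx/dtau = 0.1306, dy/dtau = -0.2537
step 2:
  k1: at (x, y) = (1.006390, -0.762593), (dx/dtau, dy/dtau) = (0.130578, -0.253687); Gamma_xxx = -6.467075, Gamma_xxy = -7.437822, Gamma_xyy = -7.660783, Gamma_yxx = 8.485063, Gamma_yxy = 8.337092, Gamma_yyy = 7.455526; k1 = (0.130578, -0.253687, 0.110522, -0.072142)
  k2: at (x, y) = (1.009654, -0.768935), (dx/dtau, dy/dtau) = (0.133341, -0.255490); Gamma_xxx = -6.499493, Gamma_xxy = -7.468909, Gamma_xyy = -7.703129, Gamma_yxx = 8.506836, Gamma_yxy = 8.363860, Gamma_yyy = 7.494457; k2 = (0.133341, -0.255490, 0.109491, -0.070583)
  k3: at (x, y) = (1.009723, -0.768980), (dx/dtau, dy/dtau) = (0.133316, -0.255451); Gamma_xxx = -6.499059, Gamma_xxy = -7.468401, Gamma_xyy = -7.702681, Gamma_yxx = 8.506315, Gamma_yxy = 8.363333, Gamma_yyy = 7.494018; k3 = (0.133316, -0.255451, 0.109466, -0.070570)
  k4: at (x, y) = (1.013056, -0.775365), (dx/dtau, dy/dtau) = (0.136052, -0.257215); Gamma_xxx = -6.531820, Gamma_xxy = -7.500019, Gamma_xyy = -7.745744, Gamma_yxx = 8.528171, Gamma_yxy = 8.390415, Gamma_yyy = 7.533497; k4 = (0.136052, -0.257215, 0.108440, -0.069032)
  Y <- Y + (h/6)(k1 + 2k2 + 2k3 + k4): x = 1.0131, y = -0.7754, dx/dtau = 0.1361, dy/dtau = -0.2572
step 3:
  k1: at (x, y) = (1.013056, -0.775366), (dx/dtau, dy/dtau) = (0.136052, -0.257216); Gamma_xxx = -6.531822, Gamma_xxy = -7.500021, Gamma_xyy = -7.745747, Gamma_yxx = 8.528172, Gamma_yxy = 8.390417, Gamma_yyy = 7.533500; k1 = (0.136052, -0.257216, 0.108440, -0.069032)
  k2: at (x, y) = (1.016457, -0.781796), (dx/dtau, dy/dtau) = (0.138763, -0.258941); Gamma_xxx = -6.564943, Gamma_xxy = -7.532188, Gamma_xyy = -7.789553, Gamma_yxx = 8.550122, Gamma_yxy = 8.417827, Gamma_yyy = 7.573549; k2 = (0.138763, -0.258941, 0.107417, -0.067514)
  k3: at (x, y) = (1.016525, -0.781840), (dx/dtau, dy/dtau) = (0.138738, -0.258903); Gamma_xxx = -6.564510, Gamma_xxy = -7.531685, Gamma_xyy = -7.789106, Gamma_yxx = 8.549605, Gamma_yxy = 8.417305, Gamma_yyy = 7.573111; k3 = (0.138738, -0.258903, 0.107395, -0.067503)
  k4: at (x, y) = (1.019993, -0.788311), (dx/dtau, dy/dtau) = (0.141422, -0.260591); Gamma_xxx = -6.597993, Gamma_xxy = -7.564413, Gamma_xyy = -7.833664, Gamma_yxx = 8.571658, Gamma_yxy = 8.445054, Gamma_yyy = 7.613736; k4 = (0.141422, -0.260591, 0.106379, -0.066009)
  Y <- Y + (h/6)(k1 + 2k2 + 2k3 + k4): x = 1.0200, y = -0.7883, dx/dtau = 0.1414, dy/dtau = -0.2606
step 4:
  k1: at (x, y) = (1.019993, -0.788312), (dx/dtau, dy/dtau) = (0.141423, -0.260591); Gamma_xxx = -6.597995, Gamma_xxy = -7.564415, Gamma_xyy = -7.833667, Gamma_yxx = 8.571659, Gamma_yxy = 8.445055, Gamma_yyy = 7.613738; k1 = (0.141423, -0.260591, 0.106379, -0.066008)
  k2: at (x, y) = (1.023529, -0.794827), (dx/dtau, dy/dtau) = (0.144082, -0.262241); Gamma_xxx = -6.631856, Gamma_xxy = -7.597722, Gamma_xyy = -7.879002, Gamma_yxx = 8.593827, Gamma_yxy = 8.473156, Gamma_yyy = 7.654959; k2 = (0.144082, -0.262241, 0.105369, -0.064536)
  k3: at (x, y) = (1.023595, -0.794868), (dx/dtau, dy/dtau) = (0.144057, -0.262205); Gamma_xxx = -6.631424, Gamma_xxy = -7.597223, Gamma_xyy = -7.878556, Gamma_yxx = 8.593313, Gamma_yxy = 8.472638, Gamma_yyy = 7.654521; k3 = (0.144057, -0.262205, 0.105348, -0.064526)
  k4: at (x, y) = (1.027196, -0.801422), (dx/dtau, dy/dtau) = (0.146690, -0.263817); Gamma_xxx = -6.665667, Gamma_xxy = -7.631119, Gamma_xyy = -7.924677, Gamma_yxx = 8.615604, Gamma_yxy = 8.501102, Gamma_yyy = 7.696343; k4 = (0.146690, -0.263817, 0.104347, -0.063078)
  Y <- Y + (h/6)(k1 + 2k2 + 2k3 + k4): x = 1.0272, y = -0.8014, dx/dtau = 0.1467, dy/dtau = -0.2638


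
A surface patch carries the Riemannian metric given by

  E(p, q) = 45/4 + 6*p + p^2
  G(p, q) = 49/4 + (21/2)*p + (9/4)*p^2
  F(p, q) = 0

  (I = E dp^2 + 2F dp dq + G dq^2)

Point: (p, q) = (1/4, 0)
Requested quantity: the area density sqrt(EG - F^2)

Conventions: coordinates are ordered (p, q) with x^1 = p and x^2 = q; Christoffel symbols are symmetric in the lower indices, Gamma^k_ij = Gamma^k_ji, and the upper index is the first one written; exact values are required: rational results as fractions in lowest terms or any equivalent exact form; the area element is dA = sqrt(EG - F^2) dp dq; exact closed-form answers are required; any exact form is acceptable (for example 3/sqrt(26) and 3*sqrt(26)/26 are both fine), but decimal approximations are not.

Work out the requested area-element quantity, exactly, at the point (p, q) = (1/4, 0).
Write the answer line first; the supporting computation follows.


Answer: sqrt(EG - F^2) = 31*sqrt(205)/32

E = 205/16, F = 0, G = 961/64; EG - F^2 = 197005/1024


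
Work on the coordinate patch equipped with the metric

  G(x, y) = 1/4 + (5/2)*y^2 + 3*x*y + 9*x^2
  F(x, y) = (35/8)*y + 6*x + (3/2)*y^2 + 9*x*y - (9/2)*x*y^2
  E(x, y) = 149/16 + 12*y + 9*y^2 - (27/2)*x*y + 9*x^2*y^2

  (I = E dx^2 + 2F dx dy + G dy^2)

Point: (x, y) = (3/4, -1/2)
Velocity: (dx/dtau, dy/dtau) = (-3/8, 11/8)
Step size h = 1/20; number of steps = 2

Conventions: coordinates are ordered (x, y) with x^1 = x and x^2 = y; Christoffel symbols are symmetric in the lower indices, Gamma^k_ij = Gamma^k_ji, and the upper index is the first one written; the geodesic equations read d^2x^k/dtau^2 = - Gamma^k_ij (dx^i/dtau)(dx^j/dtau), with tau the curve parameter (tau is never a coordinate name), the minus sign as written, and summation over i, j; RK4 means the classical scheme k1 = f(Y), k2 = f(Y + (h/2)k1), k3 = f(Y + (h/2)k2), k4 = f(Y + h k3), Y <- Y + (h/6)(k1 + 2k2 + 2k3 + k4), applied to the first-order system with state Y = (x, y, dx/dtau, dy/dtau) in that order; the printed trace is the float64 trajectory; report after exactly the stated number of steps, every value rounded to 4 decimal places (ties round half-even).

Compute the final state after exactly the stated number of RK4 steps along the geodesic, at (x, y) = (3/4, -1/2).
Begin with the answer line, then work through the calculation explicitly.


Answer: x = 0.7038, y = -0.3576, dx/dtau = -0.5560, dy/dtau = 1.4922

f(Y) = (dx/dtau, dy/dtau, -Gamma^x_ij Y'^i Y'^j, -Gamma^y_ij Y'^i Y'^j) with the Gammas evaluated at the stage position; h = 0.050000; intermediate values shown to 6 dp
step 0: x = 0.7500, y = -0.5000, dx/dtau = -0.3750, dy/dtau = 1.3750
step 1:
  k1: at (x, y) = (0.750000, -0.500000), (dx/dtau, dy/dtau) = (-0.375000, 1.375000); Gamma_xxx = 0.624439, Gamma_xxy = -0.366966, Gamma_xyy = 0.610364, Gamma_yxx = 1.542841, Gamma_yxy = 1.129991, Gamma_yyy = 0.168233; k1 = (-0.375000, 1.375000, -1.620214, 0.630277)
  k2: at (x, y) = (0.740625, -0.465625), (dx/dtau, dy/dtau) = (-0.415505, 1.390757); Gamma_xxx = 0.543835, Gamma_xxy = -0.367573, Gamma_xyy = 0.607149, Gamma_yxx = 1.473617, Gamma_yxy = 1.185491, Gamma_yyy = 0.130234; k2 = (-0.415505, 1.390757, -1.693057, 0.863800)
  k3: at (x, y) = (0.739612, -0.465231), (dx/dtau, dy/dtau) = (-0.417326, 1.396595); Gamma_xxx = 0.543357, Gamma_xxy = -0.366641, Gamma_xyy = 0.607247, Gamma_yxx = 1.473972, Gamma_yxy = 1.187284, Gamma_yyy = 0.129939; k3 = (-0.417326, 1.396595, -1.706437, 0.873831)
  k4: at (x, y) = (0.729134, -0.430170), (dx/dtau, dy/dtau) = (-0.460322, 1.418692); Gamma_xxx = 0.461982, Gamma_xxy = -0.368523, Gamma_xyy = 0.604724, Gamma_yxx = 1.416020, Gamma_yxy = 1.245254, Gamma_yyy = 0.091559; k4 = (-0.460322, 1.418692, -1.796344, 1.142109)
  Y <- Y + (h/6)(k1 + 2k2 + 2k3 + k4): x = 0.7292, y = -0.4303, dx/dtau = -0.4601, dy/dtau = 1.4187
step 2:
  k1: at (x, y) = (0.729158, -0.430263), (dx/dtau, dy/dtau) = (-0.460130, 1.418730); Gamma_xxx = 0.462199, Gamma_xxy = -0.368511, Gamma_xyy = 0.604731, Gamma_yxx = 1.416162, Gamma_yxy = 1.245103, Gamma_yyy = 0.091661; k1 = (-0.460130, 1.418730, -1.796184, 1.141282)
  k2: at (x, y) = (0.717655, -0.394795), (dx/dtau, dy/dtau) = (-0.505034, 1.447262); Gamma_xxx = 0.380194, Gamma_xxy = -0.371771, Gamma_xyy = 0.602894, Gamma_yxx = 1.370486, Gamma_yxy = 1.305596, Gamma_yyy = 0.053033; k2 = (-0.505034, 1.447262, -1.903241, 1.447928)
  k3: at (x, y) = (0.716533, -0.394082), (dx/dtau, dy/dtau) = (-0.507711, 1.454929); Gamma_xxx = 0.378883, Gamma_xxy = -0.370867, Gamma_xyy = 0.602945, Gamma_yxx = 1.370698, Gamma_yxy = 1.308021, Gamma_yyy = 0.052295; k3 = (-0.507711, 1.454929, -1.921895, 1.468400)
  k4: at (x, y) = (0.703773, -0.357517), (dx/dtau, dy/dtau) = (-0.556224, 1.492150); Gamma_xxx = 0.293986, Gamma_xxy = -0.375792, Gamma_xyy = 0.601723, Gamma_yxx = 1.337845, Gamma_yxy = 1.372929, Gamma_yyy = 0.012404; k4 = (-0.556224, 1.492150, -2.054491, 1.837453)
  Y <- Y + (h/6)(k1 + 2k2 + 2k3 + k4): x = 0.7038, y = -0.3576, dx/dtau = -0.5560, dy/dtau = 1.4922


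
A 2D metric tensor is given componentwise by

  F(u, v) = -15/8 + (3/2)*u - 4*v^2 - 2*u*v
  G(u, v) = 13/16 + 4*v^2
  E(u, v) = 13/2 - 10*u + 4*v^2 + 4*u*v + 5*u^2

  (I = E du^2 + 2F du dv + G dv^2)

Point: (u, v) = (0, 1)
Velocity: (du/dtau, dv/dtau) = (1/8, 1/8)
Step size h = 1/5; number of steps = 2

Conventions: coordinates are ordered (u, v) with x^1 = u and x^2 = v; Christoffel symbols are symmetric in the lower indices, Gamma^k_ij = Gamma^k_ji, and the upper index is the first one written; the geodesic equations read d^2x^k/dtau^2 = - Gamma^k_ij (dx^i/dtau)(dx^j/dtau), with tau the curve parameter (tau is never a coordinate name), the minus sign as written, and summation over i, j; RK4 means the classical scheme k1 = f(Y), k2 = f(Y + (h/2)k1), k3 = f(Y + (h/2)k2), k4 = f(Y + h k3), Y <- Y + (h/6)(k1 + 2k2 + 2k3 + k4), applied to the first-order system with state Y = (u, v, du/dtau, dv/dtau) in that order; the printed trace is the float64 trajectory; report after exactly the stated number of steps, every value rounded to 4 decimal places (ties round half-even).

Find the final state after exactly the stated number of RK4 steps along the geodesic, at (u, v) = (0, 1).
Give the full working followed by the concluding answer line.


f(Y) = (du/dtau, dv/dtau, -Gamma^u_ij Y'^i Y'^j, -Gamma^v_ij Y'^i Y'^j) with the Gammas evaluated at the stage position; h = 0.200000; intermediate values shown to 6 dp
step 0: u = 0.0000, v = 1.0000, du/dtau = 0.1250, dv/dtau = 0.1250
step 1:
  k1: at (u, v) = (0.000000, 1.000000), (du/dtau, dv/dtau) = (0.125000, 0.125000); Gamma_uuu = -2.552195, Gamma_uuv = 1.201951, Gamma_uvv = -0.936585, Gamma_vuu = -4.050732, Gamma_vuv = 1.467317, Gamma_vvv = -0.312195; k1 = (0.125000, 0.125000, 0.016951, 0.022317)
  k2: at (u, v) = (0.012500, 1.012500), (du/dtau, dv/dtau) = (0.126695, 0.127232); Gamma_uuu = -2.625041, Gamma_uuv = 1.256490, Gamma_uvv = -0.984764, Gamma_vuu = -4.132499, Gamma_vuv = 1.529894, Gamma_vvv = -0.374719; k2 = (0.126695, 0.127232, 0.017569, 0.023077)
  k3: at (u, v) = (0.012670, 1.012723), (du/dtau, dv/dtau) = (0.126757, 0.127308); Gamma_uuu = -2.626093, Gamma_uuv = 1.257305, Gamma_uvv = -0.985500, Gamma_vuu = -4.133618, Gamma_vuv = 1.530809, Gamma_vvv = -0.375678; k3 = (0.126757, 0.127308, 0.017588, 0.023099)
  k4: at (u, v) = (0.025351, 1.025462), (du/dtau, dv/dtau) = (0.128518, 0.129620); Gamma_uuu = -2.703085, Gamma_uuv = 1.315194, Gamma_uvv = -1.036546, Gamma_vuu = -4.220037, Gamma_vuv = 1.597287, Gamma_vvv = -0.441574; k4 = (0.128518, 0.129620, 0.018243, 0.023904)
  Y <- Y + (h/6)(k1 + 2k2 + 2k3 + k4): u = 0.0253, v = 1.0255, du/dtau = 0.1285, dv/dtau = 0.1296
step 2:
  k1: at (u, v) = (0.025347, 1.025457), (du/dtau, dv/dtau) = (0.128517, 0.129619); Gamma_uuu = -2.703060, Gamma_uuv = 1.315175, Gamma_uvv = -1.036528, Gamma_vuu = -4.220009, Gamma_vuv = 1.597265, Gamma_vvv = -0.441551; k1 = (0.128517, 0.129619, 0.018243, 0.023904)
  k2: at (u, v) = (0.038199, 1.038419), (du/dtau, dv/dtau) = (0.130341, 0.132009); Gamma_uuu = -2.784361, Gamma_uuv = 1.376560, Gamma_uvv = -1.090560, Gamma_vuu = -4.311288, Gamma_vuv = 1.667820, Gamma_vvv = -0.510953; k2 = (0.130341, 0.132009, 0.018937, 0.024754)
  k3: at (u, v) = (0.038382, 1.038658), (du/dtau, dv/dtau) = (0.130411, 0.132094); Gamma_uuu = -2.785589, Gamma_uuv = 1.377514, Gamma_uvv = -1.091418, Gamma_vuu = -4.312601, Gamma_vuv = 1.668897, Gamma_vvv = -0.512056; k3 = (0.130411, 0.132094, 0.018959, 0.024780)
  k4: at (u, v) = (0.051430, 1.051876), (du/dtau, dv/dtau) = (0.132309, 0.134575); Gamma_uuu = -2.871733, Gamma_uuv = 1.442834, Gamma_uvv = -1.148813, Gamma_vuu = -4.409359, Gamma_vuv = 1.744043, Gamma_vvv = -0.585418; k4 = (0.132309, 0.134575, 0.019696, 0.025684)
  Y <- Y + (h/6)(k1 + 2k2 + 2k3 + k4): u = 0.0514, v = 1.0519, du/dtau = 0.1323, dv/dtau = 0.1346

Answer: u = 0.0514, v = 1.0519, du/dtau = 0.1323, dv/dtau = 0.1346


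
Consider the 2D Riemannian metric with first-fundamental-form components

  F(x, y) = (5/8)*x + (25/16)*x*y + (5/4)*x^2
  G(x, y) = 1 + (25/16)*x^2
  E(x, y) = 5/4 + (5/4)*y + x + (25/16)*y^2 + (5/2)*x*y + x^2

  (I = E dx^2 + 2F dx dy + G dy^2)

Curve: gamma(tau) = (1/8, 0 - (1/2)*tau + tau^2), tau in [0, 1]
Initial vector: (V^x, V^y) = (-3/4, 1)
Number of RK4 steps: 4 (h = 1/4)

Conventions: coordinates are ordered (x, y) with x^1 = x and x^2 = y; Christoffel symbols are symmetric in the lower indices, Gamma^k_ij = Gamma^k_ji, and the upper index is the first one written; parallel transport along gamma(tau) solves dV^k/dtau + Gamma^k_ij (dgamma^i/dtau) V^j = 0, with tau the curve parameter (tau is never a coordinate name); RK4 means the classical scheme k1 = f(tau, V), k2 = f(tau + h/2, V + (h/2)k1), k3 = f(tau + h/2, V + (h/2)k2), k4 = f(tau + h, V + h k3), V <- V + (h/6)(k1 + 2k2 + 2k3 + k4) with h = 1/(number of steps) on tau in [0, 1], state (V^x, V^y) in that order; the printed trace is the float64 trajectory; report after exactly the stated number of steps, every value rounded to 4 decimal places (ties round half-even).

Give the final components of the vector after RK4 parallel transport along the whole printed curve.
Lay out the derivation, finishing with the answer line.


gamma'(tau) = (0, -1/2 + 2*tau); f(tau, V)^k = -Gamma^k_ij(gamma(tau)) gamma'^i(tau) V^j; h = 1/4; intermediate values shown to 6 dp
curve data and Christoffel symbols at the stage parameters:
  tau = 0.000000: gamma = (0.125000, 0.000000), gamma' = (0.000000, -0.500000); Gamma_xxx = 0.441684, Gamma_xxy = 0.552105, Gamma_xyy = 0.000000, Gamma_yxx = 0.110421, Gamma_yxy = 0.138026, Gamma_yyy = 0.000000
  tau = 0.125000: gamma = (0.125000, -0.046875), gamma' = (0.000000, -0.250000); Gamma_xxx = 0.421048, Gamma_xxy = 0.526310, Gamma_xyy = 0.000000, Gamma_yxx = 0.116151, Gamma_yxy = 0.145189, Gamma_yyy = 0.000000
  tau = 0.250000: gamma = (0.125000, -0.062500), gamma' = (0.000000, 0.000000); Gamma_xxx = 0.413208, Gamma_xxy = 0.516510, Gamma_xyy = 0.000000, Gamma_yxx = 0.118059, Gamma_yxy = 0.147574, Gamma_yyy = 0.000000
  tau = 0.375000: gamma = (0.125000, -0.046875), gamma' = (0.000000, 0.250000); Gamma_xxx = 0.421048, Gamma_xxy = 0.526310, Gamma_xyy = 0.000000, Gamma_yxx = 0.116151, Gamma_yxy = 0.145189, Gamma_yyy = 0.000000
  tau = 0.500000: gamma = (0.125000, 0.000000), gamma' = (0.000000, 0.500000); Gamma_xxx = 0.441684, Gamma_xxy = 0.552105, Gamma_xyy = 0.000000, Gamma_yxx = 0.110421, Gamma_yxy = 0.138026, Gamma_yyy = 0.000000
  tau = 0.625000: gamma = (0.125000, 0.078125), gamma' = (0.000000, 0.750000); Gamma_xxx = 0.467241, Gamma_xxy = 0.584051, Gamma_xyy = 0.000000, Gamma_yxx = 0.101025, Gamma_yxy = 0.126281, Gamma_yyy = 0.000000
  tau = 0.750000: gamma = (0.125000, 0.187500), gamma' = (0.000000, 1.000000); Gamma_xxx = 0.487467, Gamma_xxy = 0.609334, Gamma_xyy = 0.000000, Gamma_yxx = 0.088630, Gamma_yxy = 0.110788, Gamma_yyy = 0.000000
  tau = 0.875000: gamma = (0.125000, 0.328125), gamma' = (0.000000, 1.250000); Gamma_xxx = 0.493881, Gamma_xxy = 0.617351, Gamma_xyy = 0.000000, Gamma_yxx = 0.074548, Gamma_yxy = 0.093185, Gamma_yyy = 0.000000
  tau = 1.000000: gamma = (0.125000, 0.500000), gamma' = (0.000000, 1.500000); Gamma_xxx = 0.483201, Gamma_xxy = 0.604002, Gamma_xyy = 0.000000, Gamma_yxx = 0.060400, Gamma_yxy = 0.075500, Gamma_yyy = 0.000000
step 0: V^x = -0.7500, V^y = 1.0000
step 1: k1 = (-0.207039, -0.051760), k2 = (-0.102088, -0.028162), k3 = (-0.100362, -0.027686), k4 = (0.000000, 0.000000); V <- V + (h/6)(k1 + 2k2 + 2k3 + k4): V^x = -0.7755, V^y = 0.9932
step 2: k1 = (0.000000, 0.000000), k2 = (0.102038, 0.028148), k3 = (0.100360, 0.027685), k4 = (0.207152, 0.051788); V <- V + (h/6)(k1 + 2k2 + 2k3 + k4): V^x = -0.7500, V^y = 1.0000
step 3: k1 = (0.207039, 0.051760), k2 = (0.317192, 0.068582), k3 = (0.311161, 0.067278), k4 = (0.409600, 0.074473); V <- V + (h/6)(k1 + 2k2 + 2k3 + k4): V^x = -0.6719, V^y = 1.0166
step 4: k1 = (0.409438, 0.074443), k2 = (0.479037, 0.072307), k3 = (0.472323, 0.071294), k4 = (0.501801, 0.062725); V <- V + (h/6)(k1 + 2k2 + 2k3 + k4): V^x = -0.5547, V^y = 1.0343

Answer: V^x = -0.5547, V^y = 1.0343


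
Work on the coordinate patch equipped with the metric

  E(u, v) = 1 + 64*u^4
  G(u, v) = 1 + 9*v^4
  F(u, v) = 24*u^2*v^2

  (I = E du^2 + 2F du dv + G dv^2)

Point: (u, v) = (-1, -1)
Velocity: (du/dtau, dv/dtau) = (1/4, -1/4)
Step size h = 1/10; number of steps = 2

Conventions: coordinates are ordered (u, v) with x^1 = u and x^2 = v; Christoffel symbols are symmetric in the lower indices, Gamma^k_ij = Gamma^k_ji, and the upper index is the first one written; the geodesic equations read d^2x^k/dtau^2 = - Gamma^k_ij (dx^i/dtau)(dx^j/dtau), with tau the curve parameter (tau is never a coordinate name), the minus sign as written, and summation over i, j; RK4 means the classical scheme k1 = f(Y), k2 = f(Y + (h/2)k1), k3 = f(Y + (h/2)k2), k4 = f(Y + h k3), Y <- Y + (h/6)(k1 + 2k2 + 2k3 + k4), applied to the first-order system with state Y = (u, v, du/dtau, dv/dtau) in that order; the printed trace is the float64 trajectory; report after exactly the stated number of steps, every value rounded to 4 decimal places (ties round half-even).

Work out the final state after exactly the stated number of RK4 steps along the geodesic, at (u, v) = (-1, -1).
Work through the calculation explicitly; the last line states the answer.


f(Y) = (du/dtau, dv/dtau, -Gamma^u_ij Y'^i Y'^j, -Gamma^v_ij Y'^i Y'^j) with the Gammas evaluated at the stage position; h = 0.100000; intermediate values shown to 6 dp
step 0: u = -1.0000, v = -1.0000, du/dtau = 0.2500, dv/dtau = -0.2500
step 1:
  k1: at (u, v) = (-1.000000, -1.000000), (du/dtau, dv/dtau) = (0.250000, -0.250000); Gamma_uuu = -1.729730, Gamma_uuv = 0.000000, Gamma_uvv = -0.648649, Gamma_vuu = -0.648649, Gamma_vuv = 0.000000, Gamma_vvv = -0.243243; k1 = (0.250000, -0.250000, 0.148649, 0.055743)
  k2: at (u, v) = (-0.987500, -1.012500), (du/dtau, dv/dtau) = (0.257432, -0.247213); Gamma_uuu = -1.728312, Gamma_uuv = 0.000000, Gamma_uvv = -0.664525, Gamma_vuu = -0.681348, Gamma_vuv = 0.000000, Gamma_vvv = -0.261974; k2 = (0.257432, -0.247213, 0.155150, 0.061164)
  k3: at (u, v) = (-0.987128, -1.012361), (du/dtau, dv/dtau) = (0.257757, -0.246942); Gamma_uuu = -1.728707, Gamma_uuv = 0.000000, Gamma_uvv = -0.664836, Gamma_vuu = -0.681830, Gamma_vuv = 0.000000, Gamma_vvv = -0.262222; k3 = (0.257757, -0.246942, 0.155395, 0.061290)
  k4: at (u, v) = (-0.974224, -1.024694), (du/dtau, dv/dtau) = (0.265540, -0.243871); Gamma_uuu = -1.725930, Gamma_uuv = 0.000000, Gamma_uvv = -0.680753, Gamma_vuu = -0.716020, Gamma_vuv = 0.000000, Gamma_vvv = -0.282418; k4 = (0.265540, -0.243871, 0.162184, 0.067284)
  Y <- Y + (h/6)(k1 + 2k2 + 2k3 + k4): u = -0.9742, v = -1.0247, du/dtau = 0.2655, dv/dtau = -0.2439
step 2:
  k1: at (u, v) = (-0.974235, -1.024703), (du/dtau, dv/dtau) = (0.265532, -0.243868); Gamma_uuu = -1.725915, Gamma_uuv = 0.000000, Gamma_uvv = -0.680746, Gamma_vuu = -0.716011, Gamma_vuv = 0.000000, Gamma_vvv = -0.282413; k1 = (0.265532, -0.243868, 0.162174, 0.067279)
  k2: at (u, v) = (-0.960958, -1.036896), (du/dtau, dv/dtau) = (0.273641, -0.240504); Gamma_uuu = -1.721539, Gamma_uuv = 0.000000, Gamma_uvv = -0.696593, Gamma_vuu = -0.751640, Gamma_vuv = 0.000000, Gamma_vvv = -0.304139; k2 = (0.273641, -0.240504, 0.169200, 0.073874)
  k3: at (u, v) = (-0.960553, -1.036728), (du/dtau, dv/dtau) = (0.273992, -0.240174); Gamma_uuu = -1.721939, Gamma_uuv = 0.000000, Gamma_uvv = -0.696936, Gamma_vuu = -0.752206, Gamma_vuv = 0.000000, Gamma_vvv = -0.304447; k3 = (0.273992, -0.240174, 0.169471, 0.074031)
  k4: at (u, v) = (-0.946835, -1.048720), (du/dtau, dv/dtau) = (0.282479, -0.236465); Gamma_uuu = -1.715805, Gamma_uuv = 0.000000, Gamma_uvv = -0.712663, Gamma_vuu = -0.789350, Gamma_vuv = 0.000000, Gamma_vvv = -0.327858; k4 = (0.282479, -0.236465, 0.176761, 0.081318)
  Y <- Y + (h/6)(k1 + 2k2 + 2k3 + k4): u = -0.9468, v = -1.0487, du/dtau = 0.2825, dv/dtau = -0.2365

Answer: u = -0.9468, v = -1.0487, du/dtau = 0.2825, dv/dtau = -0.2365
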